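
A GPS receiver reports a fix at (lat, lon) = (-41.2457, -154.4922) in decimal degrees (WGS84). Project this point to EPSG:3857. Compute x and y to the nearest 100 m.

Web Mercator is spherical with R = a = 6378137 m.
x = R·λ = 6378137 × -2.696397559 = -17197993.036 m.
y = R·ln tan(π/4 + φ/2) = 6378137 × -0.791555620 = -5048650.186 m.

x -17198000 m, y -5048700 m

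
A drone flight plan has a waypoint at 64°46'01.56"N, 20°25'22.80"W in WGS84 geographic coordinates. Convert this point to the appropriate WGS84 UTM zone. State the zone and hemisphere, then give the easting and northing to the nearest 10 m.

Zone 27N: E 527450 m, N 7182620 m

Longitude -20.4230° lies in the 6° band [-24°, -18°), giving zone 27; latitude is north of the equator, so 27N.
Zone 27 central meridian λ₀ = 6×27 − 183 = -21°; Δλ = +0.5770°.
Transverse Mercator on WGS84 with k₀ = 0.9996 gives E = 527445.772 m, N = 7182623.760 m.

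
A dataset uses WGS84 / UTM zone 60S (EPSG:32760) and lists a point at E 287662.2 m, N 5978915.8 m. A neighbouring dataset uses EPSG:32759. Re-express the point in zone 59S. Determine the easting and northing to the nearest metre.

E 826378 m, N 5975376 m

UTM 60S → geographic: φ = -36.31139970°, λ = 174.63490045°.
UTM 59S (λ₀ = 171°) forward: E = 826378.062 m, N = 5975376.400 m.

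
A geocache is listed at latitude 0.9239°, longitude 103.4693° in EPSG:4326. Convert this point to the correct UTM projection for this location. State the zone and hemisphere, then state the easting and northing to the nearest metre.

Zone 48N: E 329673 m, N 102155 m

Longitude 103.4693° lies in the 6° band [102°, 108°), giving zone 48; latitude is north of the equator, so 48N.
Zone 48 central meridian λ₀ = 6×48 − 183 = 105°; Δλ = -1.5307°.
Transverse Mercator on WGS84 with k₀ = 0.9996 gives E = 329673.021 m, N = 102155.491 m.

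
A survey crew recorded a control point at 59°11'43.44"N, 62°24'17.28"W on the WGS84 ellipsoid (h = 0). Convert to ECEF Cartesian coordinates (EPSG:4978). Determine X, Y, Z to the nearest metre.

X 1516780 m, Y -2901925 m, Z 5455115 m

WGS84: a = 6378137 m, e² = 0.006694380; N(φ) = a/√(1−e²sin²φ) = 6393945.502 m.
X = (N+h)·cosφ·cosλ = 1516780.427 m; Y = (N+h)·cosφ·sinλ = -2901925.461 m; Z = (N(1−e²)+h)·sinφ = 5455115.169 m.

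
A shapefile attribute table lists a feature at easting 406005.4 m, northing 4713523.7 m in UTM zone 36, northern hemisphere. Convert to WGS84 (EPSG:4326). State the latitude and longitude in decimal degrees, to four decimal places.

lat 42.5684°, lon 31.8548°

Zone 36N: λ₀ = 33°, k₀ = 0.9996, false easting 500000 m.
Meridian distance M = (N − FN)/k₀ = 4715409.9 m.
Inverse transverse Mercator on WGS84 gives φ = 42.56840040°, λ = 31.85479964°.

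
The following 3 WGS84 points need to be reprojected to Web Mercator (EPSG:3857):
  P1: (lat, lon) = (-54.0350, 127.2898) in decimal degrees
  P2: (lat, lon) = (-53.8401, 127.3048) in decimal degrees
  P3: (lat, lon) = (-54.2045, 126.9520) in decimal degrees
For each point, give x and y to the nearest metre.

Web Mercator: x = R·λ, y = R·ln tan(π/4+φ/2), R = 6378137 m.
P1 (-54.0350°, 127.2898°) → (14169835.719, -7176787.664) m.
P2 (-53.8401°, 127.3048°) → (14171505.512, -7139931.122) m.
P3 (-54.2045°, 126.9520°) → (14132231.995, -7208981.673) m.

P1: x 14169836 m, y -7176788 m; P2: x 14171506 m, y -7139931 m; P3: x 14132232 m, y -7208982 m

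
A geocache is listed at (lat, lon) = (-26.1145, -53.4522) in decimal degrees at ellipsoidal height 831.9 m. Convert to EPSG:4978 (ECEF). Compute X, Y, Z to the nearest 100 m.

WGS84: a = 6378137 m, e² = 0.006694380; N(φ) = a/√(1−e²sin²φ) = 6382277.290 m.
X = (N+h)·cosφ·cosλ = 3413067.681 m; Y = (N+h)·cosφ·sinλ = -4604457.549 m; Z = (N(1−e²)+h)·sinφ = -2790824.052 m.

X 3413100 m, Y -4604500 m, Z -2790800 m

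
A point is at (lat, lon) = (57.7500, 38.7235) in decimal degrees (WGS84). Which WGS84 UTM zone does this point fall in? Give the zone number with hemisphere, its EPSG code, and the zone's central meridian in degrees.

UTM zone = ⌊(λ + 180)/6⌋ + 1; 38.7235° ∈ [36°, 42°) → zone 37.
Hemisphere: N (φ ≥ 0).
Central meridian λ₀ = 6×37 − 183 = 39°.
EPSG code: 32637.

Zone 37N (EPSG:32637), central meridian 39°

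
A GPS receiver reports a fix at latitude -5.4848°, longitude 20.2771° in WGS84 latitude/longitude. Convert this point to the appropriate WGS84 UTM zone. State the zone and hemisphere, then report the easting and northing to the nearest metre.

Zone 34S: E 419923 m, N 9393698 m

Longitude 20.2771° lies in the 6° band [18°, 24°), giving zone 34; latitude is south of the equator, so 34S.
Zone 34 central meridian λ₀ = 6×34 − 183 = 21°; Δλ = -0.7229°.
Transverse Mercator on WGS84 with k₀ = 0.9996 gives E = 419923.071 m, N = 9393697.955 m.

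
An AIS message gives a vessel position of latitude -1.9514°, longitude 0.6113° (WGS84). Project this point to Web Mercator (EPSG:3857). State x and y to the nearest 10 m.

x 68050 m, y -217270 m

Web Mercator is spherical with R = a = 6378137 m.
x = R·λ = 6378137 × 0.010669198 = 68049.605 m.
y = R·ln tan(π/4 + φ/2) = 6378137 × -0.034064941 = -217270.863 m.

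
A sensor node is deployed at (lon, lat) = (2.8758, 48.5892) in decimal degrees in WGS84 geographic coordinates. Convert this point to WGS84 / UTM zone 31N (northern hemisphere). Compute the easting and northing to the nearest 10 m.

E 490840 m, N 5381800 m

Zone 31 central meridian λ₀ = 6×31 − 183 = 3°; Δλ = -0.1242°.
Transverse Mercator on WGS84 with k₀ = 0.9996 gives E = 490841.226 m, N = 5381798.175 m.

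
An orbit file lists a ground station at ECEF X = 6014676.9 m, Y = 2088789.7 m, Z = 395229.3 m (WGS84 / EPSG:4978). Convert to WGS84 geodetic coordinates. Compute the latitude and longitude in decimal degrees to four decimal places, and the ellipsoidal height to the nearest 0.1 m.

λ = atan2(Y, X) = 19.15119967°; p = √(X²+Y²) = 6367054.3 m.
Bowring's method on WGS84 (a = 6378137 m, b = 6356752.314 m) gives φ = 3.57589985°, h = 1254.771 m.

lat 3.5759°, lon 19.1512°, h 1254.8 m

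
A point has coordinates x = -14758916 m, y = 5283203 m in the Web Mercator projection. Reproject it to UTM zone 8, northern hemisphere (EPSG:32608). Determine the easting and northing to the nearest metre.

Web Mercator inverse (R = 6378137 m) → φ = 42.81070198°, λ = -132.58159820°.
UTM 8N forward: E = 697728.571 m, N = 4742630.662 m.

E 697729 m, N 4742631 m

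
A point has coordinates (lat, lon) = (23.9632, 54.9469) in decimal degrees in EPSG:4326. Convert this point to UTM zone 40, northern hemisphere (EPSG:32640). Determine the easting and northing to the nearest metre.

E 291087 m, N 2651673 m

Zone 40 central meridian λ₀ = 6×40 − 183 = 57°; Δλ = -2.0531°.
Transverse Mercator on WGS84 with k₀ = 0.9996 gives E = 291087.488 m, N = 2651672.942 m.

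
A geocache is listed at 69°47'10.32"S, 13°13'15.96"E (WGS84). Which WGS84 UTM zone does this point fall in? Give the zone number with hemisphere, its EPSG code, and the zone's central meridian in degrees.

Zone 33S (EPSG:32733), central meridian 15°

UTM zone = ⌊(λ + 180)/6⌋ + 1; 13.2211° ∈ [12°, 18°) → zone 33.
Hemisphere: S (φ < 0).
Central meridian λ₀ = 6×33 − 183 = 15°.
EPSG code: 32733.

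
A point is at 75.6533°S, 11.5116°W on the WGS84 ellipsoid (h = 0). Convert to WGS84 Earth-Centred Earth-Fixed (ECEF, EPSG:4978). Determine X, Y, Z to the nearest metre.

WGS84: a = 6378137 m, e² = 0.006694380; N(φ) = a/√(1−e²sin²φ) = 6398269.960 m.
X = (N+h)·cosφ·cosλ = 1553527.498 m; Y = (N+h)·cosφ·sinλ = -316396.299 m; Z = (N(1−e²)+h)·sinφ = -6157237.397 m.

X 1553527 m, Y -316396 m, Z -6157237 m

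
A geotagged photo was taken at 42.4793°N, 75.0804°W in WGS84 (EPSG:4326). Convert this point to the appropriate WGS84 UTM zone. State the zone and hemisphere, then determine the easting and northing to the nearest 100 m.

Zone 18N: E 493400 m, N 4703000 m

Longitude -75.0804° lies in the 6° band [-78°, -72°), giving zone 18; latitude is north of the equator, so 18N.
Zone 18 central meridian λ₀ = 6×18 − 183 = -75°; Δλ = -0.0804°.
Transverse Mercator on WGS84 with k₀ = 0.9996 gives E = 493391.664 m, N = 4702997.717 m.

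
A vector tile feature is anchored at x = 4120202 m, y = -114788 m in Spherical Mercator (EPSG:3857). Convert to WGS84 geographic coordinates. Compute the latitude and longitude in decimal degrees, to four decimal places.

lat -1.0311°, lon 37.0124°

R = 6378137 m. λ = x/R = 37.01240430°.
φ = 2·arctan(exp(y/R)) − 90° = 2·arctan(0.98216) − 90° = -1.03110249°.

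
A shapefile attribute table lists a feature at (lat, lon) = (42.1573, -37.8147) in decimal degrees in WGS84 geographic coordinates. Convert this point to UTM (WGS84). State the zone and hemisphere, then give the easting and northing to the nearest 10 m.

Longitude -37.8147° lies in the 6° band [-42°, -36°), giving zone 24; latitude is north of the equator, so 24N.
Zone 24 central meridian λ₀ = 6×24 − 183 = -39°; Δλ = +1.1853°.
Transverse Mercator on WGS84 with k₀ = 0.9996 gives E = 597922.302 m, N = 4667921.167 m.

Zone 24N: E 597920 m, N 4667920 m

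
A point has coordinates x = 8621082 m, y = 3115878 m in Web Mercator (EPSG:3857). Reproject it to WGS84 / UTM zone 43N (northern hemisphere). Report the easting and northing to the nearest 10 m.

Web Mercator inverse (R = 6378137 m) → φ = 26.93920285°, λ = 77.44449726°.
UTM 43N forward: E = 742705.262 m, N = 2982047.978 m.

E 742710 m, N 2982050 m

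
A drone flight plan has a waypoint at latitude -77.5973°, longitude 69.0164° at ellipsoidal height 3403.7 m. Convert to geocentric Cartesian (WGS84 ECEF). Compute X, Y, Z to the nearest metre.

WGS84: a = 6378137 m, e² = 0.006694380; N(φ) = a/√(1−e²sin²φ) = 6398599.041 m.
X = (N+h)·cosφ·cosλ = 492399.509 m; Y = (N+h)·cosφ·sinλ = 1283842.836 m; Z = (N(1−e²)+h)·sinφ = -6210758.828 m.

X 492400 m, Y 1283843 m, Z -6210759 m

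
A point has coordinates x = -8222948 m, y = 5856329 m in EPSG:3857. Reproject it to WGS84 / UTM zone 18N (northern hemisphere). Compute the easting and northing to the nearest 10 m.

E 586900 m, N 5147130 m

Web Mercator inverse (R = 6378137 m) → φ = 46.47209970°, λ = -73.86799869°.
UTM 18N forward: E = 586904.735 m, N = 5147125.665 m.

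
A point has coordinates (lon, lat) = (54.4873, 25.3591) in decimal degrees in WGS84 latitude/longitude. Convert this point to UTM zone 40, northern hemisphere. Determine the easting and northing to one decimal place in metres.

E 247134.4 m, N 2807087.1 m

Zone 40 central meridian λ₀ = 6×40 − 183 = 57°; Δλ = -2.5127°.
Transverse Mercator on WGS84 with k₀ = 0.9996 gives E = 247134.415 m, N = 2807087.096 m.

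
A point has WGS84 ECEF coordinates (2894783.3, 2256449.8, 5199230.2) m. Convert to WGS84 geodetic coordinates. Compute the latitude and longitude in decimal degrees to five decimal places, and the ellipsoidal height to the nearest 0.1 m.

lat 54.96140°, lon 37.93600°, h 381.8 m

λ = atan2(Y, X) = 37.93599921°; p = √(X²+Y²) = 3670331.9 m.
Bowring's method on WGS84 (a = 6378137 m, b = 6356752.314 m) gives φ = 54.96139963°, h = 381.778 m.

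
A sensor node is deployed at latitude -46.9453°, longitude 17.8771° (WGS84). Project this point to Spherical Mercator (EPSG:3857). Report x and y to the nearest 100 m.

x 1990100 m, y -5933200 m

Web Mercator is spherical with R = a = 6378137 m.
x = R·λ = 6378137 × 0.312014256 = 1990069.669 m.
y = R·ln tan(π/4 + φ/2) = 6378137 × -0.930232481 = -5933150.206 m.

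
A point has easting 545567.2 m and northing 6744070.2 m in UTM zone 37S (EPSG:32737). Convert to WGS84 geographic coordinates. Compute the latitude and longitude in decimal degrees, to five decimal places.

Zone 37S: λ₀ = 39°, k₀ = 0.9996, false easting 500000 m, false northing 10000000 m.
Meridian distance M = (N − FN)/k₀ = -3257232.7 m.
Inverse transverse Mercator on WGS84 gives φ = -29.43190020°, λ = 39.46979960°.

lat -29.43190°, lon 39.46980°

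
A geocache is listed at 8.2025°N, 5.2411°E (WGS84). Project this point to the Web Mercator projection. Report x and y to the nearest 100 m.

x 583400 m, y 916200 m

Web Mercator is spherical with R = a = 6378137 m.
x = R·λ = 6378137 × 0.091474451 = 583436.583 m.
y = R·ln tan(π/4 + φ/2) = 6378137 × 0.143652165 = 916233.186 m.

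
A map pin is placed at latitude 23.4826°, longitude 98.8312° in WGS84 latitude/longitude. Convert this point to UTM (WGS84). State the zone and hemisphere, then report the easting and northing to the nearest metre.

Longitude 98.8312° lies in the 6° band [96°, 102°), giving zone 47; latitude is north of the equator, so 47N.
Zone 47 central meridian λ₀ = 6×47 − 183 = 99°; Δλ = -0.1688°.
Transverse Mercator on WGS84 with k₀ = 0.9996 gives E = 482763.211 m, N = 2596955.198 m.

Zone 47N: E 482763 m, N 2596955 m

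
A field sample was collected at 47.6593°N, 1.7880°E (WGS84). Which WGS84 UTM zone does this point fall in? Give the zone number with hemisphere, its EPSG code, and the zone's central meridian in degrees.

Zone 31N (EPSG:32631), central meridian 3°

UTM zone = ⌊(λ + 180)/6⌋ + 1; 1.7880° ∈ [0°, 6°) → zone 31.
Hemisphere: N (φ ≥ 0).
Central meridian λ₀ = 6×31 − 183 = 3°.
EPSG code: 32631.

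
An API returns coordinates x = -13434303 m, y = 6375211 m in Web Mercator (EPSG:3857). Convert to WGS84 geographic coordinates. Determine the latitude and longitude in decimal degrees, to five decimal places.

R = 6378137 m. λ = x/R = -120.68239716°.
φ = 2·arctan(exp(y/R)) − 90° = 2·arctan(2.71704) − 90° = 49.58790053°.

lat 49.58790°, lon -120.68240°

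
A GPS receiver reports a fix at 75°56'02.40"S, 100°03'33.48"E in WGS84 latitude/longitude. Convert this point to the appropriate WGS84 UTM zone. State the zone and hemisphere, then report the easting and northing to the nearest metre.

Longitude 100.0593° lies in the 6° band [96°, 102°), giving zone 47; latitude is south of the equator, so 47S.
Zone 47 central meridian λ₀ = 6×47 − 183 = 99°; Δλ = +1.0593°.
Transverse Mercator on WGS84 with k₀ = 0.9996 gives E = 528737.136 m, N = 1571921.414 m.

Zone 47S: E 528737 m, N 1571921 m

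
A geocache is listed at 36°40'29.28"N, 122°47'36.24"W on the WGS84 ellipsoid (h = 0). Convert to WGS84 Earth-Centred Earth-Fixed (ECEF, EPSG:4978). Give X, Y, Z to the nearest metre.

WGS84: a = 6378137 m, e² = 0.006694380; N(φ) = a/√(1−e²sin²φ) = 6385766.532 m.
X = (N+h)·cosφ·cosλ = -2773933.134 m; Y = (N+h)·cosφ·sinλ = -4305390.758 m; Z = (N(1−e²)+h)·sinφ = 3788509.771 m.

X -2773933 m, Y -4305391 m, Z 3788510 m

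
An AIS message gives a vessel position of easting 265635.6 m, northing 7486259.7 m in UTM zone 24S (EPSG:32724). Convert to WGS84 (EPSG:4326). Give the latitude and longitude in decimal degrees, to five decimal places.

Zone 24S: λ₀ = -39°, k₀ = 0.9996, false easting 500000 m, false northing 10000000 m.
Meridian distance M = (N − FN)/k₀ = -2514746.2 m.
Inverse transverse Mercator on WGS84 gives φ = -22.71469986°, λ = -41.28169989°.

lat -22.71470°, lon -41.28170°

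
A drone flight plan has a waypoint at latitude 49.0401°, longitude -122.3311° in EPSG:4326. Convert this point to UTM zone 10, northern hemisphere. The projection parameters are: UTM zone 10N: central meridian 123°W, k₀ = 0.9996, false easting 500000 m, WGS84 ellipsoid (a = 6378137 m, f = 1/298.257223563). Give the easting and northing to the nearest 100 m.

Zone 10 central meridian λ₀ = 6×10 − 183 = -123°; Δλ = +0.6689°.
Transverse Mercator on WGS84 with k₀ = 0.9996 gives E = 548885.591 m, N = 5432129.021 m.

E 548900 m, N 5432100 m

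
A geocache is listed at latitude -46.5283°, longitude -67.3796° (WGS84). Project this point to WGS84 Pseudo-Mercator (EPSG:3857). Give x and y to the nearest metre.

Web Mercator is spherical with R = a = 6378137 m.
x = R·λ = 6378137 × -1.175995869 = -7500662.762 m.
y = R·ln tan(π/4 + φ/2) = 6378137 × -0.919612992 = -5865417.648 m.

x -7500663 m, y -5865418 m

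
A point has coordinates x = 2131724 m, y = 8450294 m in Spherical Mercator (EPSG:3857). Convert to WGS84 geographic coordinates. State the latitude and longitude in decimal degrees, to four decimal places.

R = 6378137 m. λ = x/R = 19.14960251°.
φ = 2·arctan(exp(y/R)) − 90° = 2·arctan(3.76175) − 90° = 60.22629844°.

lat 60.2263°, lon 19.1496°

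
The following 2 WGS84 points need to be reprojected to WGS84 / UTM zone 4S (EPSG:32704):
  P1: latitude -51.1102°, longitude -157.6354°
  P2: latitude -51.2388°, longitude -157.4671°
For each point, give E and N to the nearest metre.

P1: E 595525 m, N 4337035 m; P2: E 607007 m, N 4322503 m

UTM zone 4S: λ₀ = -159°, k₀ = 0.9996.
P1 (-51.1102°, -157.6354°) → (595524.530, 4337034.852) m.
P2 (-51.2388°, -157.4671°) → (607007.152, 4322502.800) m.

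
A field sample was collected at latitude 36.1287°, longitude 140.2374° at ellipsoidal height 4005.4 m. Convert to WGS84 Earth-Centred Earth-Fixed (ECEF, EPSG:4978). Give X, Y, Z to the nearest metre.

X -3967134 m, Y 3300907 m, Z 3742097 m

WGS84: a = 6378137 m, e² = 0.006694380; N(φ) = a/√(1−e²sin²φ) = 6385571.461 m.
X = (N+h)·cosφ·cosλ = -3967133.902 m; Y = (N+h)·cosφ·sinλ = 3300906.588 m; Z = (N(1−e²)+h)·sinφ = 3742097.056 m.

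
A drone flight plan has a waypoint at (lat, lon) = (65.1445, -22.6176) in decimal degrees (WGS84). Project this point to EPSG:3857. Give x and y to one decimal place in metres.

Web Mercator is spherical with R = a = 6378137 m.
x = R·λ = 6378137 × -0.394751589 = -2517779.715 m.
y = R·ln tan(π/4 + φ/2) = 6378137 × 1.512438002 = 9646536.781 m.

x -2517779.7 m, y 9646536.8 m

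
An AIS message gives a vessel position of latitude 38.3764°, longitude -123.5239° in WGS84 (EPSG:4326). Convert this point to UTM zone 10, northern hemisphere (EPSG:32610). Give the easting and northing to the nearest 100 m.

E 454200 m, N 4247700 m

Zone 10 central meridian λ₀ = 6×10 − 183 = -123°; Δλ = -0.5239°.
Transverse Mercator on WGS84 with k₀ = 0.9996 gives E = 454238.927 m, N = 4247708.611 m.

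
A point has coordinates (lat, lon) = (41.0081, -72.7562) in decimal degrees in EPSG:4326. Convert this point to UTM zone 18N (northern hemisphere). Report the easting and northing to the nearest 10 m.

E 688690 m, N 4542080 m

Zone 18 central meridian λ₀ = 6×18 − 183 = -75°; Δλ = +2.2438°.
Transverse Mercator on WGS84 with k₀ = 0.9996 gives E = 688690.706 m, N = 4542081.258 m.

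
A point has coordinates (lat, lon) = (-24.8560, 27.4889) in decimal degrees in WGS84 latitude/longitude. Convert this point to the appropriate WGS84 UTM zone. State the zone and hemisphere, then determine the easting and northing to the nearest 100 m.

Zone 35S: E 549400 m, N 7250900 m

Longitude 27.4889° lies in the 6° band [24°, 30°), giving zone 35; latitude is south of the equator, so 35S.
Zone 35 central meridian λ₀ = 6×35 − 183 = 27°; Δλ = +0.4889°.
Transverse Mercator on WGS84 with k₀ = 0.9996 gives E = 549392.492 m, N = 7250908.434 m.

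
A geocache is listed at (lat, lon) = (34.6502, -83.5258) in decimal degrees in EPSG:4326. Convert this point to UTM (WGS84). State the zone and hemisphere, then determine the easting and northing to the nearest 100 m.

Longitude -83.5258° lies in the 6° band [-84°, -78°), giving zone 17; latitude is north of the equator, so 17N.
Zone 17 central meridian λ₀ = 6×17 − 183 = -81°; Δλ = -2.5258°.
Transverse Mercator on WGS84 with k₀ = 0.9996 gives E = 268513.309 m, N = 3837154.839 m.

Zone 17N: E 268500 m, N 3837200 m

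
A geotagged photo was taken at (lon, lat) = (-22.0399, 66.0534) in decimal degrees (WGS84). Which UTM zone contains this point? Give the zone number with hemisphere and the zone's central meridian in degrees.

Zone 27N, central meridian -21°

UTM zone = ⌊(λ + 180)/6⌋ + 1; -22.0399° ∈ [-24°, -18°) → zone 27.
Hemisphere: N (φ ≥ 0).
Central meridian λ₀ = 6×27 − 183 = -21°.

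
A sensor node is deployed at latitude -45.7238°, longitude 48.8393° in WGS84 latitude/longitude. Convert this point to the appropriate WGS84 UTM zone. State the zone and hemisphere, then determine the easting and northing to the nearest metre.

Longitude 48.8393° lies in the 6° band [48°, 54°), giving zone 39; latitude is south of the equator, so 39S.
Zone 39 central meridian λ₀ = 6×39 − 183 = 51°; Δλ = -2.1607°.
Transverse Mercator on WGS84 with k₀ = 0.9996 gives E = 331862.439 m, N = 4934369.030 m.

Zone 39S: E 331862 m, N 4934369 m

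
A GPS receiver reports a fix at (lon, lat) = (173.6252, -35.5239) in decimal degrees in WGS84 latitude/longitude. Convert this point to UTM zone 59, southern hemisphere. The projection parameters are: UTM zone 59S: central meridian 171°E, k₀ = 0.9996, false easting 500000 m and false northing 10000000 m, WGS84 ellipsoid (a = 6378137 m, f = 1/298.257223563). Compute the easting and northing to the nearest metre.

E 738044 m, N 6065686 m

Zone 59 central meridian λ₀ = 6×59 − 183 = 171°; Δλ = +2.6252°.
Transverse Mercator on WGS84 with k₀ = 0.9996 gives E = 738044.258 m, N = 6065685.941 m.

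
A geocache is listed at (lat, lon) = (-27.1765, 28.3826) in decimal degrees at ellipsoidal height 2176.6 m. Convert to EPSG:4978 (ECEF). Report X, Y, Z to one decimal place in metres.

WGS84: a = 6378137 m, e² = 0.006694380; N(φ) = a/√(1−e²sin²φ) = 6382595.146 m.
X = (N+h)·cosφ·cosλ = 4997151.126 m; Y = (N+h)·cosφ·sinλ = 2699988.617 m; Z = (N(1−e²)+h)·sinφ = -2896621.473 m.

X 4997151.1 m, Y 2699988.6 m, Z -2896621.5 m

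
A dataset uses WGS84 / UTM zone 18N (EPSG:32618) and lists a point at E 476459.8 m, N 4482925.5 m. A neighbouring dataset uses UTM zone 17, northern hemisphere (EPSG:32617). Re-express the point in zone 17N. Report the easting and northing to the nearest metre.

E 985015 m, N 4498645 m

UTM 18N → geographic: φ = 40.49670007°, λ = -75.27779961°.
UTM 17N (λ₀ = -81°) forward: E = 985014.829 m, N = 4498645.150 m.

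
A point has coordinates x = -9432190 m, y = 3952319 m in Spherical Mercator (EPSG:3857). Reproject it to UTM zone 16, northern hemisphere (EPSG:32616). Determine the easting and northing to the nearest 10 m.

Web Mercator inverse (R = 6378137 m) → φ = 33.42849797°, λ = -84.73080440°.
UTM 16N forward: E = 710970.056 m, N = 3701094.126 m.

E 710970 m, N 3701090 m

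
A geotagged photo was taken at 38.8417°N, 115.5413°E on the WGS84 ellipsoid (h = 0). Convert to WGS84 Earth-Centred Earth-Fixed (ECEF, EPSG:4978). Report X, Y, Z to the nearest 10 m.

X -2144760 m, Y 4488250 m, Z 3978640 m

WGS84: a = 6378137 m, e² = 0.006694380; N(φ) = a/√(1−e²sin²φ) = 6386551.042 m.
X = (N+h)·cosφ·cosλ = -2144756.328 m; Y = (N+h)·cosφ·sinλ = 4488246.381 m; Z = (N(1−e²)+h)·sinφ = 3978644.579 m.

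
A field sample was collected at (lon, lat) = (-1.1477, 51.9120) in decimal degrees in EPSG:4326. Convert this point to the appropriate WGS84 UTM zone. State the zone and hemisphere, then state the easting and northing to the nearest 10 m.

Longitude -1.1477° lies in the 6° band [-6°, 0°), giving zone 30; latitude is north of the equator, so 30N.
Zone 30 central meridian λ₀ = 6×30 − 183 = -3°; Δλ = +1.8523°.
Transverse Mercator on WGS84 with k₀ = 0.9996 gives E = 627405.311 m, N = 5752871.826 m.

Zone 30N: E 627410 m, N 5752870 m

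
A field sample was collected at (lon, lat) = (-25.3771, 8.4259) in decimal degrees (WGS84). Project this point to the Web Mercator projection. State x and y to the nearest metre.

x -2824966 m, y 941366 m

Web Mercator is spherical with R = a = 6378137 m.
x = R·λ = 6378137 × -0.442913950 = -2824965.850 m.
y = R·ln tan(π/4 + φ/2) = 6378137 × 0.147592647 = 941366.124 m.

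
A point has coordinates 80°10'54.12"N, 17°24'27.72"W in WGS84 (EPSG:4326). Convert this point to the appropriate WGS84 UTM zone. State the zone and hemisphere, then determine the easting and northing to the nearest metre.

Zone 28N: E 454177 m, N 8902815 m

Longitude -17.4077° lies in the 6° band [-18°, -12°), giving zone 28; latitude is north of the equator, so 28N.
Zone 28 central meridian λ₀ = 6×28 − 183 = -15°; Δλ = -2.4077°.
Transverse Mercator on WGS84 with k₀ = 0.9996 gives E = 454177.211 m, N = 8902815.258 m.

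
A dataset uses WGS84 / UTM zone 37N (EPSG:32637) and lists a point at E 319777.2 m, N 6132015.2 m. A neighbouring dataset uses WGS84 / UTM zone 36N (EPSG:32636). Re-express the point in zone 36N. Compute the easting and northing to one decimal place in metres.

E 700643.3 m, N 6132895.1 m

UTM 37N → geographic: φ = 55.30150004°, λ = 36.16089936°.
UTM 36N (λ₀ = 33°) forward: E = 700643.283 m, N = 6132895.071 m.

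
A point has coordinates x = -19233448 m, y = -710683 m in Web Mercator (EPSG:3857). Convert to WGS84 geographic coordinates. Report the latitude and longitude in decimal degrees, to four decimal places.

lat -6.3710°, lon -172.7770°

R = 6378137 m. λ = x/R = -172.77700305°.
φ = 2·arctan(exp(y/R)) − 90° = 2·arctan(0.89456) − 90° = -6.37100442°.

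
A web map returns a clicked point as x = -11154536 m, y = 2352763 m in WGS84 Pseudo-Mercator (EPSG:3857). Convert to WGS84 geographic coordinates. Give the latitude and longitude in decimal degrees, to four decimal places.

lat 20.6716°, lon -100.2029°

R = 6378137 m. λ = x/R = -100.20290176°.
φ = 2·arctan(exp(y/R)) − 90° = 2·arctan(1.44611) − 90° = 20.67159834°.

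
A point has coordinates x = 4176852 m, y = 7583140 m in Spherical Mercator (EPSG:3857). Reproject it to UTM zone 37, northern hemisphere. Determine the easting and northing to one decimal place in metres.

Web Mercator inverse (R = 6378137 m) → φ = 56.12399872°, λ = 37.52129991°.
UTM 37N forward: E = 408076.063 m, N = 6220865.371 m.

E 408076.1 m, N 6220865.4 m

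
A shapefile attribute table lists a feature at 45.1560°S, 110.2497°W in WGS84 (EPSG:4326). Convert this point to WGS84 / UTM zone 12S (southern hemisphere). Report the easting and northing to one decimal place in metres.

E 558974.4 m, N 4999445.9 m

Zone 12 central meridian λ₀ = 6×12 − 183 = -111°; Δλ = +0.7503°.
Transverse Mercator on WGS84 with k₀ = 0.9996 gives E = 558974.423 m, N = 4999445.946 m.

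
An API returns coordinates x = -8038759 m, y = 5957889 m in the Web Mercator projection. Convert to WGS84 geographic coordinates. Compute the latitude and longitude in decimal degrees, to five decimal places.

R = 6378137 m. λ = x/R = -72.21340075°.
φ = 2·arctan(exp(y/R)) − 90° = 2·arctan(2.54495) − 90° = 47.09680224°.

lat 47.09680°, lon -72.21340°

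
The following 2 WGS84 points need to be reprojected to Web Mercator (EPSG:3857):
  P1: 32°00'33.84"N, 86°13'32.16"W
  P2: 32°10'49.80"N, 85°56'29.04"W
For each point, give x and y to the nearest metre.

Web Mercator: x = R·λ, y = R·ln tan(π/4+φ/2), R = 6378137 m.
P1 (32.0094°, -86.2256°) → (-9598589.885, 3764544.586) m.
P2 (32.1805°, -85.9414°) → (-9566952.886, 3787027.448) m.

P1: x -9598590 m, y 3764545 m; P2: x -9566953 m, y 3787027 m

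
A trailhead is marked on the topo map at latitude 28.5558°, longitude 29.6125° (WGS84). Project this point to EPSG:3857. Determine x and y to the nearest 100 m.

Web Mercator is spherical with R = a = 6378137 m.
x = R·λ = 6378137 × 0.516835625 = 3296448.421 m.
y = R·ln tan(π/4 + φ/2) = 6378137 × 0.520407432 = 3319229.899 m.

x 3296400 m, y 3319200 m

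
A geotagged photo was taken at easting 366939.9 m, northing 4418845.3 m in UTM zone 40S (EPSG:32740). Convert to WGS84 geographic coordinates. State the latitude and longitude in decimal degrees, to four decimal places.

lat -50.3674°, lon 55.1290°

Zone 40S: λ₀ = 57°, k₀ = 0.9996, false easting 500000 m, false northing 10000000 m.
Meridian distance M = (N − FN)/k₀ = -5583388.1 m.
Inverse transverse Mercator on WGS84 gives φ = -50.36740025°, λ = 55.12899980°.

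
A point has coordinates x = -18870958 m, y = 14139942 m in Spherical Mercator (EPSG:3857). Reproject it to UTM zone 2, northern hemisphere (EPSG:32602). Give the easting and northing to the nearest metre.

Web Mercator inverse (R = 6378137 m) → φ = 77.56519977°, λ = -169.52069997°.
UTM 2N forward: E = 535555.121 m, N = 8610294.668 m.

E 535555 m, N 8610295 m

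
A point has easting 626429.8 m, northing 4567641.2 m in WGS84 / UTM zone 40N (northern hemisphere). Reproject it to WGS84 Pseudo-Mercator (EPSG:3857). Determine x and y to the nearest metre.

x 6513192 m, y 5049331 m

Unproject from UTM 40N (λ₀ = 57°) → φ = 41.25029979°, λ = 58.50899959°.
Web Mercator (R = 6378137 m): x = 6513192.041 m, y = 5049331.222 m.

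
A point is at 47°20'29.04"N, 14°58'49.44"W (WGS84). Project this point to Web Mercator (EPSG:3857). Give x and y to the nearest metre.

Web Mercator is spherical with R = a = 6378137 m.
x = R·λ = 6378137 × -0.261457303 = -1667610.4999 m.
y = R·ln tan(π/4 + φ/2) = 6378137 × 0.940396604 = 5997978.372 m.

x -1667610 m, y 5997978 m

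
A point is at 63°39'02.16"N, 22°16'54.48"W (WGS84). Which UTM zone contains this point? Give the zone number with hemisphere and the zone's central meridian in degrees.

UTM zone = ⌊(λ + 180)/6⌋ + 1; -22.2818° ∈ [-24°, -18°) → zone 27.
Hemisphere: N (φ ≥ 0).
Central meridian λ₀ = 6×27 − 183 = -21°.

Zone 27N, central meridian -21°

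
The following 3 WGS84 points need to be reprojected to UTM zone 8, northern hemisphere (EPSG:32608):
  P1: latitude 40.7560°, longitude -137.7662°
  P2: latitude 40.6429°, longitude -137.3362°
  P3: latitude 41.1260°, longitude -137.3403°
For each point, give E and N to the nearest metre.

P1: E 266489 m, N 4515353 m; P2: E 302457 m, N 4501741 m; P3: E 303545 m, N 4555384 m

UTM zone 8N: λ₀ = -135°, k₀ = 0.9996.
P1 (40.7560°, -137.7662°) → (266488.971, 4515352.841) m.
P2 (40.6429°, -137.3362°) → (302457.015, 4501740.776) m.
P3 (41.1260°, -137.3403°) → (303545.014, 4555384.089) m.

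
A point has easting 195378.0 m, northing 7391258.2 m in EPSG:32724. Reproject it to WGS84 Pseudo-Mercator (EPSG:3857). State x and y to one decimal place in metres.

Unproject from UTM 24S (λ₀ = -39°) → φ = -23.56049960°, λ = -41.98399977°.
Web Mercator (R = 6378137 m): x = -4673637.476 m, y = -2699943.794 m.

x -4673637.5 m, y -2699943.8 m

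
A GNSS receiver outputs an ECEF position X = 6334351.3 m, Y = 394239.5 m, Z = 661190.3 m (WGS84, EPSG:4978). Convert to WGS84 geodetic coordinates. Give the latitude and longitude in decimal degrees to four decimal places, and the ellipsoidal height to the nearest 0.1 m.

λ = atan2(Y, X) = 3.56140036°; p = √(X²+Y²) = 6346607.8 m.
Bowring's method on WGS84 (a = 6378137 m, b = 6356752.314 m) gives φ = 5.98739963°, h = 3050.091 m.

lat 5.9874°, lon 3.5614°, h 3050.1 m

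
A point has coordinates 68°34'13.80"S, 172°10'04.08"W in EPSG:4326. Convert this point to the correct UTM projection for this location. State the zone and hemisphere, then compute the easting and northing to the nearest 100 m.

Longitude -172.1678° lies in the 6° band [-174°, -168°), giving zone 2; latitude is south of the equator, so 2S.
Zone 2 central meridian λ₀ = 6×2 − 183 = -171°; Δλ = -1.1678°.
Transverse Mercator on WGS84 with k₀ = 0.9996 gives E = 452387.218 m, N = 2393076.128 m.

Zone 2S: E 452400 m, N 2393100 m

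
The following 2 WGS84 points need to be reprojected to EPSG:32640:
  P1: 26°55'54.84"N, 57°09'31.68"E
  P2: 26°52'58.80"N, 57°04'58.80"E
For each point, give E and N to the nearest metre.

P1: E 515765 m, N 2978902 m; P2: E 508243 m, N 2973479 m

UTM zone 40N: λ₀ = 57°, k₀ = 0.9996.
P1 (26.9319°, 57.1588°) → (515764.864, 2978902.473) m.
P2 (26.8830°, 57.0830°) → (508243.368, 2973479.224) m.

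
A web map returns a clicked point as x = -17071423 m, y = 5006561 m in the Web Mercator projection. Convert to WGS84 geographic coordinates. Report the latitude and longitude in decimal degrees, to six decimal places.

lat 40.960797°, lon -153.355202°

R = 6378137 m. λ = x/R = -153.35520203°.
φ = 2·arctan(exp(y/R)) − 90° = 2·arctan(2.19231) − 90° = 40.96079735°.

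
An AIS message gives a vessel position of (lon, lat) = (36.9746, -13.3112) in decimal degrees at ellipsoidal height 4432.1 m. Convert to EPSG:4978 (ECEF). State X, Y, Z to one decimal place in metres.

X 4962937.1 m, Y 3736393.0 m, Z -1459950.7 m

WGS84: a = 6378137 m, e² = 0.006694380; N(φ) = a/√(1−e²sin²φ) = 6379269.013 m.
X = (N+h)·cosφ·cosλ = 4962937.093 m; Y = (N+h)·cosφ·sinλ = 3736393.027 m; Z = (N(1−e²)+h)·sinφ = -1459950.676 m.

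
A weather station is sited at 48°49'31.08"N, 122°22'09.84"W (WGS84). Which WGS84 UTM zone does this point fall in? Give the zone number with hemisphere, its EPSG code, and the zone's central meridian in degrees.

UTM zone = ⌊(λ + 180)/6⌋ + 1; -122.3694° ∈ [-126°, -120°) → zone 10.
Hemisphere: N (φ ≥ 0).
Central meridian λ₀ = 6×10 − 183 = -123°.
EPSG code: 32610.

Zone 10N (EPSG:32610), central meridian -123°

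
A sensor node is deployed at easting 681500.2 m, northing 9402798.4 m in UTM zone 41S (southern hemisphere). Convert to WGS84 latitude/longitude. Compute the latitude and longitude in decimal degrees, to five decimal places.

Zone 41S: λ₀ = 63°, k₀ = 0.9996, false easting 500000 m, false northing 10000000 m.
Meridian distance M = (N − FN)/k₀ = -597440.6 m.
Inverse transverse Mercator on WGS84 gives φ = -5.40070005°, λ = 64.63810019°.

lat -5.40070°, lon 64.63810°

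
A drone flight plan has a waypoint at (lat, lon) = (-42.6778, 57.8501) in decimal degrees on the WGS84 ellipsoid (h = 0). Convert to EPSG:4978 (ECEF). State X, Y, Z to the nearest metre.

WGS84: a = 6378137 m, e² = 0.006694380; N(φ) = a/√(1−e²sin²φ) = 6387969.788 m.
X = (N+h)·cosφ·cosλ = 2499065.902 m; Y = (N+h)·cosφ·sinλ = 3976155.564 m; Z = (N(1−e²)+h)·sinφ = -4301255.868 m.

X 2499066 m, Y 3976156 m, Z -4301256 m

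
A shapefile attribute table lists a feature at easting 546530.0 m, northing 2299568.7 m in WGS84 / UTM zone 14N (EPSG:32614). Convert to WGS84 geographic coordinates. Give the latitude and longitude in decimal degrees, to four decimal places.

lat 20.7954°, lon -98.5529°

Zone 14N: λ₀ = -99°, k₀ = 0.9996, false easting 500000 m.
Meridian distance M = (N − FN)/k₀ = 2300488.9 m.
Inverse transverse Mercator on WGS84 gives φ = 20.79539980°, λ = -98.55289957°.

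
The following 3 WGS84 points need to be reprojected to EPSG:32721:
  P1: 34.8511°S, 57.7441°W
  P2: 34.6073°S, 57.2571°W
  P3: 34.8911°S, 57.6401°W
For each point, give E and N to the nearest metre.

P1: E 431976 m, N 6143217 m; P2: E 476428 m, N 6170474 m; P3: E 441512 m, N 6138847 m

UTM zone 21S: λ₀ = -57°, k₀ = 0.9996.
P1 (-34.8511°, -57.7441°) → (431976.203, 6143216.754) m.
P2 (-34.6073°, -57.2571°) → (476427.639, 6170474.426) m.
P3 (-34.8911°, -57.6401°) → (441512.112, 6138846.535) m.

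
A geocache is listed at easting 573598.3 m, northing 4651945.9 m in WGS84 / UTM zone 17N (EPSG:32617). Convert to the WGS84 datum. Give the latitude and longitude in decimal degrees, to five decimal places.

lat 42.01610°, lon -80.11110°

Zone 17N: λ₀ = -81°, k₀ = 0.9996, false easting 500000 m.
Meridian distance M = (N − FN)/k₀ = 4653807.4 m.
Inverse transverse Mercator on WGS84 gives φ = 42.01609963°, λ = -80.11110045°.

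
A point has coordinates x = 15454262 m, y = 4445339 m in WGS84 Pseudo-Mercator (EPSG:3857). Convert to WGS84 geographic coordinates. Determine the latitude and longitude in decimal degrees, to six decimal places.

lat 37.044698°, lon 138.827998°

R = 6378137 m. λ = x/R = 138.82799759°.
φ = 2·arctan(exp(y/R)) − 90° = 2·arctan(2.00765) − 90° = 37.04469840°.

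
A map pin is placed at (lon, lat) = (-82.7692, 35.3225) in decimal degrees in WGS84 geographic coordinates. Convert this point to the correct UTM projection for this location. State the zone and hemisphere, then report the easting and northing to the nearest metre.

Zone 17N: E 339185 m, N 3910244 m

Longitude -82.7692° lies in the 6° band [-84°, -78°), giving zone 17; latitude is north of the equator, so 17N.
Zone 17 central meridian λ₀ = 6×17 − 183 = -81°; Δλ = -1.7692°.
Transverse Mercator on WGS84 with k₀ = 0.9996 gives E = 339185.010 m, N = 3910243.841 m.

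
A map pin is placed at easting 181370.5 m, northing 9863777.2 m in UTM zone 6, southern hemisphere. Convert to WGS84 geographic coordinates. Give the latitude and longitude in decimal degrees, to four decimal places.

Zone 6S: λ₀ = -147°, k₀ = 0.9996, false easting 500000 m, false northing 10000000 m.
Meridian distance M = (N − FN)/k₀ = -136277.3 m.
Inverse transverse Mercator on WGS84 gives φ = -1.23090039°, λ = -149.86290038°.

lat -1.2309°, lon -149.8629°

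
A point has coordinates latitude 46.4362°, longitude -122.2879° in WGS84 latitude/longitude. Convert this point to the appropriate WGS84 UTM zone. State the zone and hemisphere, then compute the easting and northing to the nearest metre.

Zone 10N: E 554705 m, N 5142760 m

Longitude -122.2879° lies in the 6° band [-126°, -120°), giving zone 10; latitude is north of the equator, so 10N.
Zone 10 central meridian λ₀ = 6×10 − 183 = -123°; Δλ = +0.7121°.
Transverse Mercator on WGS84 with k₀ = 0.9996 gives E = 554704.587 m, N = 5142760.496 m.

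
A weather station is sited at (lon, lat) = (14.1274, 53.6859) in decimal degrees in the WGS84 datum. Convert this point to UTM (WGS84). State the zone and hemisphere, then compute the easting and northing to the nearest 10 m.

Zone 33N: E 442370 m, N 5948930 m

Longitude 14.1274° lies in the 6° band [12°, 18°), giving zone 33; latitude is north of the equator, so 33N.
Zone 33 central meridian λ₀ = 6×33 − 183 = 15°; Δλ = -0.8726°.
Transverse Mercator on WGS84 with k₀ = 0.9996 gives E = 442372.418 m, N = 5948929.275 m.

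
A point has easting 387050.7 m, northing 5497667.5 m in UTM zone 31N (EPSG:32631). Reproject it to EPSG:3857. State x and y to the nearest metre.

x 159877 m, y 6380897 m

Unproject from UTM 31N (λ₀ = 3°) → φ = 49.62100034°, λ = 1.43619993°.
Web Mercator (R = 6378137 m): x = 159877.045 m, y = 6380896.662 m.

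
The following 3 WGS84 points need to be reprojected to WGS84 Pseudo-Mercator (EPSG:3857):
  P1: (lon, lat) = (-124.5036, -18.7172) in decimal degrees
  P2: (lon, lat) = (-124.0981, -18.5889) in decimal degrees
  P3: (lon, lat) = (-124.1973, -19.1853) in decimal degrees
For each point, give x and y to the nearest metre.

P1: x -13859677 m, y -2121669 m; P2: x -13814537 m, y -2106595 m; P3: x -13825580 m, y -2176764 m

Web Mercator: x = R·λ, y = R·ln tan(π/4+φ/2), R = 6378137 m.
P1 (-18.7172°, -124.5036°) → (-13859677.354, -2121668.924) m.
P2 (-18.5889°, -124.0981°) → (-13814537.300, -2106594.828) m.
P3 (-19.1853°, -124.1973°) → (-13825580.194, -2176764.182) m.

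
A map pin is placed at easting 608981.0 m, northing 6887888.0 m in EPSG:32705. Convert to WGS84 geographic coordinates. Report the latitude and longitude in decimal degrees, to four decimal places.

lat -28.1301°, lon -151.8903°

Zone 5S: λ₀ = -153°, k₀ = 0.9996, false easting 500000 m, false northing 10000000 m.
Meridian distance M = (N − FN)/k₀ = -3113357.3 m.
Inverse transverse Mercator on WGS84 gives φ = -28.13010026°, λ = -151.89029992°.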